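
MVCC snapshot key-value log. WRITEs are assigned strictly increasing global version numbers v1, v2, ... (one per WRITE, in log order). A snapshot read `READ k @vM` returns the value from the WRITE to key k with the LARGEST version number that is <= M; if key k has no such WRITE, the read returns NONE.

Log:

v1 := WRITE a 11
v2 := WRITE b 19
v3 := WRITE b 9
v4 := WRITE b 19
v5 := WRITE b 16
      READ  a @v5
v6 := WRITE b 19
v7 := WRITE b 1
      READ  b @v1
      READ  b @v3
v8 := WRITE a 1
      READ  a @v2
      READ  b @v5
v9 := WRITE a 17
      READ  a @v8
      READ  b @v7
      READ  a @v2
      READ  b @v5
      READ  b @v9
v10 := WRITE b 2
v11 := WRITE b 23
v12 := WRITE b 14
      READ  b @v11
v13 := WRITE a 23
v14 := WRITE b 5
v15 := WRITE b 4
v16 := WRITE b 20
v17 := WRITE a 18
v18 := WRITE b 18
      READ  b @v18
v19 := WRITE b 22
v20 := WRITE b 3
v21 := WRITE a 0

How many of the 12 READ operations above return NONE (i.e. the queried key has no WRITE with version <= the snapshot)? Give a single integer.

v1: WRITE a=11  (a history now [(1, 11)])
v2: WRITE b=19  (b history now [(2, 19)])
v3: WRITE b=9  (b history now [(2, 19), (3, 9)])
v4: WRITE b=19  (b history now [(2, 19), (3, 9), (4, 19)])
v5: WRITE b=16  (b history now [(2, 19), (3, 9), (4, 19), (5, 16)])
READ a @v5: history=[(1, 11)] -> pick v1 -> 11
v6: WRITE b=19  (b history now [(2, 19), (3, 9), (4, 19), (5, 16), (6, 19)])
v7: WRITE b=1  (b history now [(2, 19), (3, 9), (4, 19), (5, 16), (6, 19), (7, 1)])
READ b @v1: history=[(2, 19), (3, 9), (4, 19), (5, 16), (6, 19), (7, 1)] -> no version <= 1 -> NONE
READ b @v3: history=[(2, 19), (3, 9), (4, 19), (5, 16), (6, 19), (7, 1)] -> pick v3 -> 9
v8: WRITE a=1  (a history now [(1, 11), (8, 1)])
READ a @v2: history=[(1, 11), (8, 1)] -> pick v1 -> 11
READ b @v5: history=[(2, 19), (3, 9), (4, 19), (5, 16), (6, 19), (7, 1)] -> pick v5 -> 16
v9: WRITE a=17  (a history now [(1, 11), (8, 1), (9, 17)])
READ a @v8: history=[(1, 11), (8, 1), (9, 17)] -> pick v8 -> 1
READ b @v7: history=[(2, 19), (3, 9), (4, 19), (5, 16), (6, 19), (7, 1)] -> pick v7 -> 1
READ a @v2: history=[(1, 11), (8, 1), (9, 17)] -> pick v1 -> 11
READ b @v5: history=[(2, 19), (3, 9), (4, 19), (5, 16), (6, 19), (7, 1)] -> pick v5 -> 16
READ b @v9: history=[(2, 19), (3, 9), (4, 19), (5, 16), (6, 19), (7, 1)] -> pick v7 -> 1
v10: WRITE b=2  (b history now [(2, 19), (3, 9), (4, 19), (5, 16), (6, 19), (7, 1), (10, 2)])
v11: WRITE b=23  (b history now [(2, 19), (3, 9), (4, 19), (5, 16), (6, 19), (7, 1), (10, 2), (11, 23)])
v12: WRITE b=14  (b history now [(2, 19), (3, 9), (4, 19), (5, 16), (6, 19), (7, 1), (10, 2), (11, 23), (12, 14)])
READ b @v11: history=[(2, 19), (3, 9), (4, 19), (5, 16), (6, 19), (7, 1), (10, 2), (11, 23), (12, 14)] -> pick v11 -> 23
v13: WRITE a=23  (a history now [(1, 11), (8, 1), (9, 17), (13, 23)])
v14: WRITE b=5  (b history now [(2, 19), (3, 9), (4, 19), (5, 16), (6, 19), (7, 1), (10, 2), (11, 23), (12, 14), (14, 5)])
v15: WRITE b=4  (b history now [(2, 19), (3, 9), (4, 19), (5, 16), (6, 19), (7, 1), (10, 2), (11, 23), (12, 14), (14, 5), (15, 4)])
v16: WRITE b=20  (b history now [(2, 19), (3, 9), (4, 19), (5, 16), (6, 19), (7, 1), (10, 2), (11, 23), (12, 14), (14, 5), (15, 4), (16, 20)])
v17: WRITE a=18  (a history now [(1, 11), (8, 1), (9, 17), (13, 23), (17, 18)])
v18: WRITE b=18  (b history now [(2, 19), (3, 9), (4, 19), (5, 16), (6, 19), (7, 1), (10, 2), (11, 23), (12, 14), (14, 5), (15, 4), (16, 20), (18, 18)])
READ b @v18: history=[(2, 19), (3, 9), (4, 19), (5, 16), (6, 19), (7, 1), (10, 2), (11, 23), (12, 14), (14, 5), (15, 4), (16, 20), (18, 18)] -> pick v18 -> 18
v19: WRITE b=22  (b history now [(2, 19), (3, 9), (4, 19), (5, 16), (6, 19), (7, 1), (10, 2), (11, 23), (12, 14), (14, 5), (15, 4), (16, 20), (18, 18), (19, 22)])
v20: WRITE b=3  (b history now [(2, 19), (3, 9), (4, 19), (5, 16), (6, 19), (7, 1), (10, 2), (11, 23), (12, 14), (14, 5), (15, 4), (16, 20), (18, 18), (19, 22), (20, 3)])
v21: WRITE a=0  (a history now [(1, 11), (8, 1), (9, 17), (13, 23), (17, 18), (21, 0)])
Read results in order: ['11', 'NONE', '9', '11', '16', '1', '1', '11', '16', '1', '23', '18']
NONE count = 1

Answer: 1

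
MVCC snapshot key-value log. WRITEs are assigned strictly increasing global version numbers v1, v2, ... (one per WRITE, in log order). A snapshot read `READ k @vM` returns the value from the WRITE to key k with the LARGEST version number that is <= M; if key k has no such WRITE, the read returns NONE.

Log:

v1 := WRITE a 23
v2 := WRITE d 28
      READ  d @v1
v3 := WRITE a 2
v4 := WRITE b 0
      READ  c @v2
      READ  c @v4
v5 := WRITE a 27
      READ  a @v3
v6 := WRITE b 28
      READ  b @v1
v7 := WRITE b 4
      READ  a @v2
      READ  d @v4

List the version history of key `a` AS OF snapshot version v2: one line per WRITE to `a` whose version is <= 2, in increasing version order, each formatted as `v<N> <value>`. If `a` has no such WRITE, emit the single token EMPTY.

Scan writes for key=a with version <= 2:
  v1 WRITE a 23 -> keep
  v2 WRITE d 28 -> skip
  v3 WRITE a 2 -> drop (> snap)
  v4 WRITE b 0 -> skip
  v5 WRITE a 27 -> drop (> snap)
  v6 WRITE b 28 -> skip
  v7 WRITE b 4 -> skip
Collected: [(1, 23)]

Answer: v1 23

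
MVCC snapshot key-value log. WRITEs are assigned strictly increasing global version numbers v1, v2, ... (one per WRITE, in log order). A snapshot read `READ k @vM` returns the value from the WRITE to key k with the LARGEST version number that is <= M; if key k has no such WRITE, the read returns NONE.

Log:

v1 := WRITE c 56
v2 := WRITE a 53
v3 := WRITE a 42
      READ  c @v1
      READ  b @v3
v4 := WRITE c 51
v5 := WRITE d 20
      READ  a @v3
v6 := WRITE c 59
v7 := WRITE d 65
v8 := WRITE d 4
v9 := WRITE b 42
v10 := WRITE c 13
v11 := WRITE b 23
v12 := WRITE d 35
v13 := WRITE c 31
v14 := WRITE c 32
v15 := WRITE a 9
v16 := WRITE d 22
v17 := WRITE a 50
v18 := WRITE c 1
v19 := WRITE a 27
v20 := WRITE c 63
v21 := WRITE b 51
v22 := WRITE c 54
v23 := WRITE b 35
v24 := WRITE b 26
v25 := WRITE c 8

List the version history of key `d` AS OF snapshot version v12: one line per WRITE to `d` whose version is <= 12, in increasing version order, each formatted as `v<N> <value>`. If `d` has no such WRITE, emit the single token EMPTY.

Answer: v5 20
v7 65
v8 4
v12 35

Derivation:
Scan writes for key=d with version <= 12:
  v1 WRITE c 56 -> skip
  v2 WRITE a 53 -> skip
  v3 WRITE a 42 -> skip
  v4 WRITE c 51 -> skip
  v5 WRITE d 20 -> keep
  v6 WRITE c 59 -> skip
  v7 WRITE d 65 -> keep
  v8 WRITE d 4 -> keep
  v9 WRITE b 42 -> skip
  v10 WRITE c 13 -> skip
  v11 WRITE b 23 -> skip
  v12 WRITE d 35 -> keep
  v13 WRITE c 31 -> skip
  v14 WRITE c 32 -> skip
  v15 WRITE a 9 -> skip
  v16 WRITE d 22 -> drop (> snap)
  v17 WRITE a 50 -> skip
  v18 WRITE c 1 -> skip
  v19 WRITE a 27 -> skip
  v20 WRITE c 63 -> skip
  v21 WRITE b 51 -> skip
  v22 WRITE c 54 -> skip
  v23 WRITE b 35 -> skip
  v24 WRITE b 26 -> skip
  v25 WRITE c 8 -> skip
Collected: [(5, 20), (7, 65), (8, 4), (12, 35)]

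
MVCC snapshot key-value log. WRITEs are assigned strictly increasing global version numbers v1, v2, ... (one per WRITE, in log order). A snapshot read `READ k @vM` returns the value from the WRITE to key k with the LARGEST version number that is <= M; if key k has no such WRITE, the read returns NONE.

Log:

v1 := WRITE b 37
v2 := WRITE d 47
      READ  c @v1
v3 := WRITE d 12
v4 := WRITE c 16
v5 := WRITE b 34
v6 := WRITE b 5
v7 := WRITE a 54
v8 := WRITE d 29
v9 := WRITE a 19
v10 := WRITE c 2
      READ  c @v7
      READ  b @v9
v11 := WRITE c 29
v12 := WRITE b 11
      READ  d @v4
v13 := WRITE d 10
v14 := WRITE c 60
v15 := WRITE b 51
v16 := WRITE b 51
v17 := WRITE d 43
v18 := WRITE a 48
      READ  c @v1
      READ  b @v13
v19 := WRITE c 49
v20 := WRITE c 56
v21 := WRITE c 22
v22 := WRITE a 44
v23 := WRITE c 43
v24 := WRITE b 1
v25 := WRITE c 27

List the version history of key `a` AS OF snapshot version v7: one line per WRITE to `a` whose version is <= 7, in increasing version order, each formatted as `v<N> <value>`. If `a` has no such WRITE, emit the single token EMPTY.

Answer: v7 54

Derivation:
Scan writes for key=a with version <= 7:
  v1 WRITE b 37 -> skip
  v2 WRITE d 47 -> skip
  v3 WRITE d 12 -> skip
  v4 WRITE c 16 -> skip
  v5 WRITE b 34 -> skip
  v6 WRITE b 5 -> skip
  v7 WRITE a 54 -> keep
  v8 WRITE d 29 -> skip
  v9 WRITE a 19 -> drop (> snap)
  v10 WRITE c 2 -> skip
  v11 WRITE c 29 -> skip
  v12 WRITE b 11 -> skip
  v13 WRITE d 10 -> skip
  v14 WRITE c 60 -> skip
  v15 WRITE b 51 -> skip
  v16 WRITE b 51 -> skip
  v17 WRITE d 43 -> skip
  v18 WRITE a 48 -> drop (> snap)
  v19 WRITE c 49 -> skip
  v20 WRITE c 56 -> skip
  v21 WRITE c 22 -> skip
  v22 WRITE a 44 -> drop (> snap)
  v23 WRITE c 43 -> skip
  v24 WRITE b 1 -> skip
  v25 WRITE c 27 -> skip
Collected: [(7, 54)]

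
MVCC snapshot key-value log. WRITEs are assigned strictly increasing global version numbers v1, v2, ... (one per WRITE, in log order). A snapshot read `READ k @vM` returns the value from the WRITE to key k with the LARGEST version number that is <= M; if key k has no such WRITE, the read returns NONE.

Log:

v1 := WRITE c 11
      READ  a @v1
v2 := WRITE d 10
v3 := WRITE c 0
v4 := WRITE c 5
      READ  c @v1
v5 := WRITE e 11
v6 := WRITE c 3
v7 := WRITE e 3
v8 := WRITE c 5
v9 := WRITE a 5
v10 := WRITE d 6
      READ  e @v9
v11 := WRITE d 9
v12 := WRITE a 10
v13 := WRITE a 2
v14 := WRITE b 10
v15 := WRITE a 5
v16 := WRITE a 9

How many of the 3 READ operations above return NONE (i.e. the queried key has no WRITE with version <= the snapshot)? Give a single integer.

v1: WRITE c=11  (c history now [(1, 11)])
READ a @v1: history=[] -> no version <= 1 -> NONE
v2: WRITE d=10  (d history now [(2, 10)])
v3: WRITE c=0  (c history now [(1, 11), (3, 0)])
v4: WRITE c=5  (c history now [(1, 11), (3, 0), (4, 5)])
READ c @v1: history=[(1, 11), (3, 0), (4, 5)] -> pick v1 -> 11
v5: WRITE e=11  (e history now [(5, 11)])
v6: WRITE c=3  (c history now [(1, 11), (3, 0), (4, 5), (6, 3)])
v7: WRITE e=3  (e history now [(5, 11), (7, 3)])
v8: WRITE c=5  (c history now [(1, 11), (3, 0), (4, 5), (6, 3), (8, 5)])
v9: WRITE a=5  (a history now [(9, 5)])
v10: WRITE d=6  (d history now [(2, 10), (10, 6)])
READ e @v9: history=[(5, 11), (7, 3)] -> pick v7 -> 3
v11: WRITE d=9  (d history now [(2, 10), (10, 6), (11, 9)])
v12: WRITE a=10  (a history now [(9, 5), (12, 10)])
v13: WRITE a=2  (a history now [(9, 5), (12, 10), (13, 2)])
v14: WRITE b=10  (b history now [(14, 10)])
v15: WRITE a=5  (a history now [(9, 5), (12, 10), (13, 2), (15, 5)])
v16: WRITE a=9  (a history now [(9, 5), (12, 10), (13, 2), (15, 5), (16, 9)])
Read results in order: ['NONE', '11', '3']
NONE count = 1

Answer: 1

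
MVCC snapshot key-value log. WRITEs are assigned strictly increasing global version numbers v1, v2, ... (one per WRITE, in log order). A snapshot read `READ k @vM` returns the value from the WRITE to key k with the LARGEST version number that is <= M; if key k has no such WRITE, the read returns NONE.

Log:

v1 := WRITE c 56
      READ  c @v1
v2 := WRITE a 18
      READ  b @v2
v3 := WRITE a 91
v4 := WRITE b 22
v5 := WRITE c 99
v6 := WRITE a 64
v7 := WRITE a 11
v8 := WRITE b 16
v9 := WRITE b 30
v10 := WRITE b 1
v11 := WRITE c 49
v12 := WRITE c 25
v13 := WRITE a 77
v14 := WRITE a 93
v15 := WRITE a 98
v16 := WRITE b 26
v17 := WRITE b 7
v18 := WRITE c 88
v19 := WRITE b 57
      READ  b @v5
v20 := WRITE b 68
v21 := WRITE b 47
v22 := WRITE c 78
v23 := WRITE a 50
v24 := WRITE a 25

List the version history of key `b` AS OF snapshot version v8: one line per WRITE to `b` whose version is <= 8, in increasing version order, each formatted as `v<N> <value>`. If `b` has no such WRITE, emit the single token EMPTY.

Answer: v4 22
v8 16

Derivation:
Scan writes for key=b with version <= 8:
  v1 WRITE c 56 -> skip
  v2 WRITE a 18 -> skip
  v3 WRITE a 91 -> skip
  v4 WRITE b 22 -> keep
  v5 WRITE c 99 -> skip
  v6 WRITE a 64 -> skip
  v7 WRITE a 11 -> skip
  v8 WRITE b 16 -> keep
  v9 WRITE b 30 -> drop (> snap)
  v10 WRITE b 1 -> drop (> snap)
  v11 WRITE c 49 -> skip
  v12 WRITE c 25 -> skip
  v13 WRITE a 77 -> skip
  v14 WRITE a 93 -> skip
  v15 WRITE a 98 -> skip
  v16 WRITE b 26 -> drop (> snap)
  v17 WRITE b 7 -> drop (> snap)
  v18 WRITE c 88 -> skip
  v19 WRITE b 57 -> drop (> snap)
  v20 WRITE b 68 -> drop (> snap)
  v21 WRITE b 47 -> drop (> snap)
  v22 WRITE c 78 -> skip
  v23 WRITE a 50 -> skip
  v24 WRITE a 25 -> skip
Collected: [(4, 22), (8, 16)]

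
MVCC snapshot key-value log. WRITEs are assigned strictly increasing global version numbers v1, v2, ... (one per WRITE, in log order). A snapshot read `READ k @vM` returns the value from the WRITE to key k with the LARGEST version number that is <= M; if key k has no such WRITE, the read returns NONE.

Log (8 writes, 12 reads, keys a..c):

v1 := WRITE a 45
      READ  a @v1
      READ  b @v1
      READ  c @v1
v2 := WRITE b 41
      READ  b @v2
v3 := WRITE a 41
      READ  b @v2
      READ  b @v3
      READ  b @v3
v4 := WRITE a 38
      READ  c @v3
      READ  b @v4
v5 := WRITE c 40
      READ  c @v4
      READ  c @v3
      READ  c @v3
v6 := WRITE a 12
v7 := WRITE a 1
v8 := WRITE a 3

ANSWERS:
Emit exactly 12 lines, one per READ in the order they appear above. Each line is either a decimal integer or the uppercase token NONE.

v1: WRITE a=45  (a history now [(1, 45)])
READ a @v1: history=[(1, 45)] -> pick v1 -> 45
READ b @v1: history=[] -> no version <= 1 -> NONE
READ c @v1: history=[] -> no version <= 1 -> NONE
v2: WRITE b=41  (b history now [(2, 41)])
READ b @v2: history=[(2, 41)] -> pick v2 -> 41
v3: WRITE a=41  (a history now [(1, 45), (3, 41)])
READ b @v2: history=[(2, 41)] -> pick v2 -> 41
READ b @v3: history=[(2, 41)] -> pick v2 -> 41
READ b @v3: history=[(2, 41)] -> pick v2 -> 41
v4: WRITE a=38  (a history now [(1, 45), (3, 41), (4, 38)])
READ c @v3: history=[] -> no version <= 3 -> NONE
READ b @v4: history=[(2, 41)] -> pick v2 -> 41
v5: WRITE c=40  (c history now [(5, 40)])
READ c @v4: history=[(5, 40)] -> no version <= 4 -> NONE
READ c @v3: history=[(5, 40)] -> no version <= 3 -> NONE
READ c @v3: history=[(5, 40)] -> no version <= 3 -> NONE
v6: WRITE a=12  (a history now [(1, 45), (3, 41), (4, 38), (6, 12)])
v7: WRITE a=1  (a history now [(1, 45), (3, 41), (4, 38), (6, 12), (7, 1)])
v8: WRITE a=3  (a history now [(1, 45), (3, 41), (4, 38), (6, 12), (7, 1), (8, 3)])

Answer: 45
NONE
NONE
41
41
41
41
NONE
41
NONE
NONE
NONE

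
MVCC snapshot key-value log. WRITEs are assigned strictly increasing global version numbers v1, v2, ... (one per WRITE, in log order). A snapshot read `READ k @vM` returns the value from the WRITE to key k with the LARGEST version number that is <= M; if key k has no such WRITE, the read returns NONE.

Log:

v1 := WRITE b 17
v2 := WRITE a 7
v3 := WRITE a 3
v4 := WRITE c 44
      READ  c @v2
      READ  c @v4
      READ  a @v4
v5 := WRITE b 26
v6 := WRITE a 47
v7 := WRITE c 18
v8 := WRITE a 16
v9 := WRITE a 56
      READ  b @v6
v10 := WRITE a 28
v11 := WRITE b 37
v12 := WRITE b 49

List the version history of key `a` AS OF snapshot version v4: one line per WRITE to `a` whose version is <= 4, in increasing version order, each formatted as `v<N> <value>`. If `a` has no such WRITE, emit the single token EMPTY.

Scan writes for key=a with version <= 4:
  v1 WRITE b 17 -> skip
  v2 WRITE a 7 -> keep
  v3 WRITE a 3 -> keep
  v4 WRITE c 44 -> skip
  v5 WRITE b 26 -> skip
  v6 WRITE a 47 -> drop (> snap)
  v7 WRITE c 18 -> skip
  v8 WRITE a 16 -> drop (> snap)
  v9 WRITE a 56 -> drop (> snap)
  v10 WRITE a 28 -> drop (> snap)
  v11 WRITE b 37 -> skip
  v12 WRITE b 49 -> skip
Collected: [(2, 7), (3, 3)]

Answer: v2 7
v3 3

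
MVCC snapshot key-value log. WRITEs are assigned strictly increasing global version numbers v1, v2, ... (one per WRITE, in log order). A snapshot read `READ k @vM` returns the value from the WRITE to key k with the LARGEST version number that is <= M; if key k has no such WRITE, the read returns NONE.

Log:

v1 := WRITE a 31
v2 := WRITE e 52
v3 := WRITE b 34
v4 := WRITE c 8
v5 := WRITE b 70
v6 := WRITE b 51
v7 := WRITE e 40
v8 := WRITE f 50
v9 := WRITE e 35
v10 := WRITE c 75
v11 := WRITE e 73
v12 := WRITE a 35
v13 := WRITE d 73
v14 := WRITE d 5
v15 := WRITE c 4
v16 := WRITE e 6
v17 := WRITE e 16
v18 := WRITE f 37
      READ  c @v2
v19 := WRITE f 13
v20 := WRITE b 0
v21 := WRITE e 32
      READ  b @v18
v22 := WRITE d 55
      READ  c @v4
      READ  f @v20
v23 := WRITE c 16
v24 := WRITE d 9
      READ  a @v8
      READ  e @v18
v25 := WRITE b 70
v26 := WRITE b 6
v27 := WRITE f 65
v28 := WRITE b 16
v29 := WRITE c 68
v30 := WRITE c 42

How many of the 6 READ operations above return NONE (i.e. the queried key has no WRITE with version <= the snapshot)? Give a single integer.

v1: WRITE a=31  (a history now [(1, 31)])
v2: WRITE e=52  (e history now [(2, 52)])
v3: WRITE b=34  (b history now [(3, 34)])
v4: WRITE c=8  (c history now [(4, 8)])
v5: WRITE b=70  (b history now [(3, 34), (5, 70)])
v6: WRITE b=51  (b history now [(3, 34), (5, 70), (6, 51)])
v7: WRITE e=40  (e history now [(2, 52), (7, 40)])
v8: WRITE f=50  (f history now [(8, 50)])
v9: WRITE e=35  (e history now [(2, 52), (7, 40), (9, 35)])
v10: WRITE c=75  (c history now [(4, 8), (10, 75)])
v11: WRITE e=73  (e history now [(2, 52), (7, 40), (9, 35), (11, 73)])
v12: WRITE a=35  (a history now [(1, 31), (12, 35)])
v13: WRITE d=73  (d history now [(13, 73)])
v14: WRITE d=5  (d history now [(13, 73), (14, 5)])
v15: WRITE c=4  (c history now [(4, 8), (10, 75), (15, 4)])
v16: WRITE e=6  (e history now [(2, 52), (7, 40), (9, 35), (11, 73), (16, 6)])
v17: WRITE e=16  (e history now [(2, 52), (7, 40), (9, 35), (11, 73), (16, 6), (17, 16)])
v18: WRITE f=37  (f history now [(8, 50), (18, 37)])
READ c @v2: history=[(4, 8), (10, 75), (15, 4)] -> no version <= 2 -> NONE
v19: WRITE f=13  (f history now [(8, 50), (18, 37), (19, 13)])
v20: WRITE b=0  (b history now [(3, 34), (5, 70), (6, 51), (20, 0)])
v21: WRITE e=32  (e history now [(2, 52), (7, 40), (9, 35), (11, 73), (16, 6), (17, 16), (21, 32)])
READ b @v18: history=[(3, 34), (5, 70), (6, 51), (20, 0)] -> pick v6 -> 51
v22: WRITE d=55  (d history now [(13, 73), (14, 5), (22, 55)])
READ c @v4: history=[(4, 8), (10, 75), (15, 4)] -> pick v4 -> 8
READ f @v20: history=[(8, 50), (18, 37), (19, 13)] -> pick v19 -> 13
v23: WRITE c=16  (c history now [(4, 8), (10, 75), (15, 4), (23, 16)])
v24: WRITE d=9  (d history now [(13, 73), (14, 5), (22, 55), (24, 9)])
READ a @v8: history=[(1, 31), (12, 35)] -> pick v1 -> 31
READ e @v18: history=[(2, 52), (7, 40), (9, 35), (11, 73), (16, 6), (17, 16), (21, 32)] -> pick v17 -> 16
v25: WRITE b=70  (b history now [(3, 34), (5, 70), (6, 51), (20, 0), (25, 70)])
v26: WRITE b=6  (b history now [(3, 34), (5, 70), (6, 51), (20, 0), (25, 70), (26, 6)])
v27: WRITE f=65  (f history now [(8, 50), (18, 37), (19, 13), (27, 65)])
v28: WRITE b=16  (b history now [(3, 34), (5, 70), (6, 51), (20, 0), (25, 70), (26, 6), (28, 16)])
v29: WRITE c=68  (c history now [(4, 8), (10, 75), (15, 4), (23, 16), (29, 68)])
v30: WRITE c=42  (c history now [(4, 8), (10, 75), (15, 4), (23, 16), (29, 68), (30, 42)])
Read results in order: ['NONE', '51', '8', '13', '31', '16']
NONE count = 1

Answer: 1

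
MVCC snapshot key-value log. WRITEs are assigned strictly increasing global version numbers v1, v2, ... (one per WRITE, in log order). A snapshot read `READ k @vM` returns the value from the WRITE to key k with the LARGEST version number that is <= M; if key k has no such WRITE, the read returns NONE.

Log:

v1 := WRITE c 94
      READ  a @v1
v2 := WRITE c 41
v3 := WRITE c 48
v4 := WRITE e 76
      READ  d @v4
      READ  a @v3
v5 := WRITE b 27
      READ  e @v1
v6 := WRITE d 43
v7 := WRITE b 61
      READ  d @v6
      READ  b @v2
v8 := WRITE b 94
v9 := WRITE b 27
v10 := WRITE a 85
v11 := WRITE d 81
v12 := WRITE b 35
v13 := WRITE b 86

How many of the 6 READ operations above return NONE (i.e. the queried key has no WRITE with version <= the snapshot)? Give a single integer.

v1: WRITE c=94  (c history now [(1, 94)])
READ a @v1: history=[] -> no version <= 1 -> NONE
v2: WRITE c=41  (c history now [(1, 94), (2, 41)])
v3: WRITE c=48  (c history now [(1, 94), (2, 41), (3, 48)])
v4: WRITE e=76  (e history now [(4, 76)])
READ d @v4: history=[] -> no version <= 4 -> NONE
READ a @v3: history=[] -> no version <= 3 -> NONE
v5: WRITE b=27  (b history now [(5, 27)])
READ e @v1: history=[(4, 76)] -> no version <= 1 -> NONE
v6: WRITE d=43  (d history now [(6, 43)])
v7: WRITE b=61  (b history now [(5, 27), (7, 61)])
READ d @v6: history=[(6, 43)] -> pick v6 -> 43
READ b @v2: history=[(5, 27), (7, 61)] -> no version <= 2 -> NONE
v8: WRITE b=94  (b history now [(5, 27), (7, 61), (8, 94)])
v9: WRITE b=27  (b history now [(5, 27), (7, 61), (8, 94), (9, 27)])
v10: WRITE a=85  (a history now [(10, 85)])
v11: WRITE d=81  (d history now [(6, 43), (11, 81)])
v12: WRITE b=35  (b history now [(5, 27), (7, 61), (8, 94), (9, 27), (12, 35)])
v13: WRITE b=86  (b history now [(5, 27), (7, 61), (8, 94), (9, 27), (12, 35), (13, 86)])
Read results in order: ['NONE', 'NONE', 'NONE', 'NONE', '43', 'NONE']
NONE count = 5

Answer: 5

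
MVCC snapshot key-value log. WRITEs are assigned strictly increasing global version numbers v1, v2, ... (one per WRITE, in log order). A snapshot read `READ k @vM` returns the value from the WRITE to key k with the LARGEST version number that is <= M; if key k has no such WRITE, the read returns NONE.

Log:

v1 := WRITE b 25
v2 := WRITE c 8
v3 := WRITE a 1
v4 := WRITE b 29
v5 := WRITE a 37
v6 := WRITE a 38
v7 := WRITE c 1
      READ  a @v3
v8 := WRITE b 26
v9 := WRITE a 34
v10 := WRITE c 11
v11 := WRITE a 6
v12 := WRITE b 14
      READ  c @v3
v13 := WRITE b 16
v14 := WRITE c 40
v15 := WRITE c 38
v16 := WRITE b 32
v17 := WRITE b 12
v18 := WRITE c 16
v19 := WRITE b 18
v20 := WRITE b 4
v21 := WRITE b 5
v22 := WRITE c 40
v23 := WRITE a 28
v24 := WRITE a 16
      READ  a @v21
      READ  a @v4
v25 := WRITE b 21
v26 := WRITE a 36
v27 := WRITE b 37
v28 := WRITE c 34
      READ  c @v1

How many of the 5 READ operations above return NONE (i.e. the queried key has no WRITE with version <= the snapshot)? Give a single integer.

Answer: 1

Derivation:
v1: WRITE b=25  (b history now [(1, 25)])
v2: WRITE c=8  (c history now [(2, 8)])
v3: WRITE a=1  (a history now [(3, 1)])
v4: WRITE b=29  (b history now [(1, 25), (4, 29)])
v5: WRITE a=37  (a history now [(3, 1), (5, 37)])
v6: WRITE a=38  (a history now [(3, 1), (5, 37), (6, 38)])
v7: WRITE c=1  (c history now [(2, 8), (7, 1)])
READ a @v3: history=[(3, 1), (5, 37), (6, 38)] -> pick v3 -> 1
v8: WRITE b=26  (b history now [(1, 25), (4, 29), (8, 26)])
v9: WRITE a=34  (a history now [(3, 1), (5, 37), (6, 38), (9, 34)])
v10: WRITE c=11  (c history now [(2, 8), (7, 1), (10, 11)])
v11: WRITE a=6  (a history now [(3, 1), (5, 37), (6, 38), (9, 34), (11, 6)])
v12: WRITE b=14  (b history now [(1, 25), (4, 29), (8, 26), (12, 14)])
READ c @v3: history=[(2, 8), (7, 1), (10, 11)] -> pick v2 -> 8
v13: WRITE b=16  (b history now [(1, 25), (4, 29), (8, 26), (12, 14), (13, 16)])
v14: WRITE c=40  (c history now [(2, 8), (7, 1), (10, 11), (14, 40)])
v15: WRITE c=38  (c history now [(2, 8), (7, 1), (10, 11), (14, 40), (15, 38)])
v16: WRITE b=32  (b history now [(1, 25), (4, 29), (8, 26), (12, 14), (13, 16), (16, 32)])
v17: WRITE b=12  (b history now [(1, 25), (4, 29), (8, 26), (12, 14), (13, 16), (16, 32), (17, 12)])
v18: WRITE c=16  (c history now [(2, 8), (7, 1), (10, 11), (14, 40), (15, 38), (18, 16)])
v19: WRITE b=18  (b history now [(1, 25), (4, 29), (8, 26), (12, 14), (13, 16), (16, 32), (17, 12), (19, 18)])
v20: WRITE b=4  (b history now [(1, 25), (4, 29), (8, 26), (12, 14), (13, 16), (16, 32), (17, 12), (19, 18), (20, 4)])
v21: WRITE b=5  (b history now [(1, 25), (4, 29), (8, 26), (12, 14), (13, 16), (16, 32), (17, 12), (19, 18), (20, 4), (21, 5)])
v22: WRITE c=40  (c history now [(2, 8), (7, 1), (10, 11), (14, 40), (15, 38), (18, 16), (22, 40)])
v23: WRITE a=28  (a history now [(3, 1), (5, 37), (6, 38), (9, 34), (11, 6), (23, 28)])
v24: WRITE a=16  (a history now [(3, 1), (5, 37), (6, 38), (9, 34), (11, 6), (23, 28), (24, 16)])
READ a @v21: history=[(3, 1), (5, 37), (6, 38), (9, 34), (11, 6), (23, 28), (24, 16)] -> pick v11 -> 6
READ a @v4: history=[(3, 1), (5, 37), (6, 38), (9, 34), (11, 6), (23, 28), (24, 16)] -> pick v3 -> 1
v25: WRITE b=21  (b history now [(1, 25), (4, 29), (8, 26), (12, 14), (13, 16), (16, 32), (17, 12), (19, 18), (20, 4), (21, 5), (25, 21)])
v26: WRITE a=36  (a history now [(3, 1), (5, 37), (6, 38), (9, 34), (11, 6), (23, 28), (24, 16), (26, 36)])
v27: WRITE b=37  (b history now [(1, 25), (4, 29), (8, 26), (12, 14), (13, 16), (16, 32), (17, 12), (19, 18), (20, 4), (21, 5), (25, 21), (27, 37)])
v28: WRITE c=34  (c history now [(2, 8), (7, 1), (10, 11), (14, 40), (15, 38), (18, 16), (22, 40), (28, 34)])
READ c @v1: history=[(2, 8), (7, 1), (10, 11), (14, 40), (15, 38), (18, 16), (22, 40), (28, 34)] -> no version <= 1 -> NONE
Read results in order: ['1', '8', '6', '1', 'NONE']
NONE count = 1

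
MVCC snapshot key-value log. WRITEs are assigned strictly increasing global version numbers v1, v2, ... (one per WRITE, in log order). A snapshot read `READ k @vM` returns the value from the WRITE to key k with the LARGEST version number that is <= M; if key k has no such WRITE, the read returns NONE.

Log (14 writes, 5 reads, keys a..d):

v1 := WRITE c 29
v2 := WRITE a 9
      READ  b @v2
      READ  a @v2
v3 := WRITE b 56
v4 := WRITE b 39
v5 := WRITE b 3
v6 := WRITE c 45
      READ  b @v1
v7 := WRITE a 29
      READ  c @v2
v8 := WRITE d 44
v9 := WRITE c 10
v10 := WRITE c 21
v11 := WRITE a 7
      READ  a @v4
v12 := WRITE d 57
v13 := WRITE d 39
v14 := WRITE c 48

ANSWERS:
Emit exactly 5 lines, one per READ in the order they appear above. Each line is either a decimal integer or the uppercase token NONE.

Answer: NONE
9
NONE
29
9

Derivation:
v1: WRITE c=29  (c history now [(1, 29)])
v2: WRITE a=9  (a history now [(2, 9)])
READ b @v2: history=[] -> no version <= 2 -> NONE
READ a @v2: history=[(2, 9)] -> pick v2 -> 9
v3: WRITE b=56  (b history now [(3, 56)])
v4: WRITE b=39  (b history now [(3, 56), (4, 39)])
v5: WRITE b=3  (b history now [(3, 56), (4, 39), (5, 3)])
v6: WRITE c=45  (c history now [(1, 29), (6, 45)])
READ b @v1: history=[(3, 56), (4, 39), (5, 3)] -> no version <= 1 -> NONE
v7: WRITE a=29  (a history now [(2, 9), (7, 29)])
READ c @v2: history=[(1, 29), (6, 45)] -> pick v1 -> 29
v8: WRITE d=44  (d history now [(8, 44)])
v9: WRITE c=10  (c history now [(1, 29), (6, 45), (9, 10)])
v10: WRITE c=21  (c history now [(1, 29), (6, 45), (9, 10), (10, 21)])
v11: WRITE a=7  (a history now [(2, 9), (7, 29), (11, 7)])
READ a @v4: history=[(2, 9), (7, 29), (11, 7)] -> pick v2 -> 9
v12: WRITE d=57  (d history now [(8, 44), (12, 57)])
v13: WRITE d=39  (d history now [(8, 44), (12, 57), (13, 39)])
v14: WRITE c=48  (c history now [(1, 29), (6, 45), (9, 10), (10, 21), (14, 48)])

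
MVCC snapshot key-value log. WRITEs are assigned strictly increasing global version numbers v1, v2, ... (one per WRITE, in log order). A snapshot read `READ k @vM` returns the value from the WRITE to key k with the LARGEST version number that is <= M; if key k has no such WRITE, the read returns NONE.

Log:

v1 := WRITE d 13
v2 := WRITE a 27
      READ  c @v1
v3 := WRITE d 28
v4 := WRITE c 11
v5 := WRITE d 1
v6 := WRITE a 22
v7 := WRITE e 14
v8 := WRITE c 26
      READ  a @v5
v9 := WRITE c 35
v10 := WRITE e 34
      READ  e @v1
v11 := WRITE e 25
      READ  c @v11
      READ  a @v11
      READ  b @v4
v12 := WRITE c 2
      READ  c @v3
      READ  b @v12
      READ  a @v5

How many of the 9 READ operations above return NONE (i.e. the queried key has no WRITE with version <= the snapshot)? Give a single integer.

Answer: 5

Derivation:
v1: WRITE d=13  (d history now [(1, 13)])
v2: WRITE a=27  (a history now [(2, 27)])
READ c @v1: history=[] -> no version <= 1 -> NONE
v3: WRITE d=28  (d history now [(1, 13), (3, 28)])
v4: WRITE c=11  (c history now [(4, 11)])
v5: WRITE d=1  (d history now [(1, 13), (3, 28), (5, 1)])
v6: WRITE a=22  (a history now [(2, 27), (6, 22)])
v7: WRITE e=14  (e history now [(7, 14)])
v8: WRITE c=26  (c history now [(4, 11), (8, 26)])
READ a @v5: history=[(2, 27), (6, 22)] -> pick v2 -> 27
v9: WRITE c=35  (c history now [(4, 11), (8, 26), (9, 35)])
v10: WRITE e=34  (e history now [(7, 14), (10, 34)])
READ e @v1: history=[(7, 14), (10, 34)] -> no version <= 1 -> NONE
v11: WRITE e=25  (e history now [(7, 14), (10, 34), (11, 25)])
READ c @v11: history=[(4, 11), (8, 26), (9, 35)] -> pick v9 -> 35
READ a @v11: history=[(2, 27), (6, 22)] -> pick v6 -> 22
READ b @v4: history=[] -> no version <= 4 -> NONE
v12: WRITE c=2  (c history now [(4, 11), (8, 26), (9, 35), (12, 2)])
READ c @v3: history=[(4, 11), (8, 26), (9, 35), (12, 2)] -> no version <= 3 -> NONE
READ b @v12: history=[] -> no version <= 12 -> NONE
READ a @v5: history=[(2, 27), (6, 22)] -> pick v2 -> 27
Read results in order: ['NONE', '27', 'NONE', '35', '22', 'NONE', 'NONE', 'NONE', '27']
NONE count = 5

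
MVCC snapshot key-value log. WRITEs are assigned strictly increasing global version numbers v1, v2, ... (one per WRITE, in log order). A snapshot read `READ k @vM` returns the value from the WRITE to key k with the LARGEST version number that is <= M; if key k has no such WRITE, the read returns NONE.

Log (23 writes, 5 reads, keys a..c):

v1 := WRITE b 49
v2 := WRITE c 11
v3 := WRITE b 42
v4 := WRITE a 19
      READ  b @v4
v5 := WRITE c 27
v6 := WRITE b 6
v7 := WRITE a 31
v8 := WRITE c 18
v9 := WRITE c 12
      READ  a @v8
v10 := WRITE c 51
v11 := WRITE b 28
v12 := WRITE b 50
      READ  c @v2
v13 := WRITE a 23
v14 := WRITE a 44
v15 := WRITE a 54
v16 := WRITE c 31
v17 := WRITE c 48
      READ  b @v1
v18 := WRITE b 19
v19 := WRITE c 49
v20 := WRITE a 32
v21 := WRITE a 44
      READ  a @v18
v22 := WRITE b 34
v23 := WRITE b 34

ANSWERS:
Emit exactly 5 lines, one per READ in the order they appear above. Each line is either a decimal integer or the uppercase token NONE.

Answer: 42
31
11
49
54

Derivation:
v1: WRITE b=49  (b history now [(1, 49)])
v2: WRITE c=11  (c history now [(2, 11)])
v3: WRITE b=42  (b history now [(1, 49), (3, 42)])
v4: WRITE a=19  (a history now [(4, 19)])
READ b @v4: history=[(1, 49), (3, 42)] -> pick v3 -> 42
v5: WRITE c=27  (c history now [(2, 11), (5, 27)])
v6: WRITE b=6  (b history now [(1, 49), (3, 42), (6, 6)])
v7: WRITE a=31  (a history now [(4, 19), (7, 31)])
v8: WRITE c=18  (c history now [(2, 11), (5, 27), (8, 18)])
v9: WRITE c=12  (c history now [(2, 11), (5, 27), (8, 18), (9, 12)])
READ a @v8: history=[(4, 19), (7, 31)] -> pick v7 -> 31
v10: WRITE c=51  (c history now [(2, 11), (5, 27), (8, 18), (9, 12), (10, 51)])
v11: WRITE b=28  (b history now [(1, 49), (3, 42), (6, 6), (11, 28)])
v12: WRITE b=50  (b history now [(1, 49), (3, 42), (6, 6), (11, 28), (12, 50)])
READ c @v2: history=[(2, 11), (5, 27), (8, 18), (9, 12), (10, 51)] -> pick v2 -> 11
v13: WRITE a=23  (a history now [(4, 19), (7, 31), (13, 23)])
v14: WRITE a=44  (a history now [(4, 19), (7, 31), (13, 23), (14, 44)])
v15: WRITE a=54  (a history now [(4, 19), (7, 31), (13, 23), (14, 44), (15, 54)])
v16: WRITE c=31  (c history now [(2, 11), (5, 27), (8, 18), (9, 12), (10, 51), (16, 31)])
v17: WRITE c=48  (c history now [(2, 11), (5, 27), (8, 18), (9, 12), (10, 51), (16, 31), (17, 48)])
READ b @v1: history=[(1, 49), (3, 42), (6, 6), (11, 28), (12, 50)] -> pick v1 -> 49
v18: WRITE b=19  (b history now [(1, 49), (3, 42), (6, 6), (11, 28), (12, 50), (18, 19)])
v19: WRITE c=49  (c history now [(2, 11), (5, 27), (8, 18), (9, 12), (10, 51), (16, 31), (17, 48), (19, 49)])
v20: WRITE a=32  (a history now [(4, 19), (7, 31), (13, 23), (14, 44), (15, 54), (20, 32)])
v21: WRITE a=44  (a history now [(4, 19), (7, 31), (13, 23), (14, 44), (15, 54), (20, 32), (21, 44)])
READ a @v18: history=[(4, 19), (7, 31), (13, 23), (14, 44), (15, 54), (20, 32), (21, 44)] -> pick v15 -> 54
v22: WRITE b=34  (b history now [(1, 49), (3, 42), (6, 6), (11, 28), (12, 50), (18, 19), (22, 34)])
v23: WRITE b=34  (b history now [(1, 49), (3, 42), (6, 6), (11, 28), (12, 50), (18, 19), (22, 34), (23, 34)])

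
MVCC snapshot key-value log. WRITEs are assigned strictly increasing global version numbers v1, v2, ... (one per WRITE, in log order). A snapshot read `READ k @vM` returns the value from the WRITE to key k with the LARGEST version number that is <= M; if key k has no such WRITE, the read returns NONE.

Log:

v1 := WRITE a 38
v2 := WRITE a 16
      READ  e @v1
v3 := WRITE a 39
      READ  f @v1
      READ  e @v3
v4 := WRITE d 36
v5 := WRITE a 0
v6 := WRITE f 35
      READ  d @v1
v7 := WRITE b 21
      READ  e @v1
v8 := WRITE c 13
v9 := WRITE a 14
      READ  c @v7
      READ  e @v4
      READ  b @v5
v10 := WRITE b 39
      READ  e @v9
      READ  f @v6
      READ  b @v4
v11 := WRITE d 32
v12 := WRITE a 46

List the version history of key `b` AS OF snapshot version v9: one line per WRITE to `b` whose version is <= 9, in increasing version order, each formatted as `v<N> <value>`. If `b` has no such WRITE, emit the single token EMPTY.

Scan writes for key=b with version <= 9:
  v1 WRITE a 38 -> skip
  v2 WRITE a 16 -> skip
  v3 WRITE a 39 -> skip
  v4 WRITE d 36 -> skip
  v5 WRITE a 0 -> skip
  v6 WRITE f 35 -> skip
  v7 WRITE b 21 -> keep
  v8 WRITE c 13 -> skip
  v9 WRITE a 14 -> skip
  v10 WRITE b 39 -> drop (> snap)
  v11 WRITE d 32 -> skip
  v12 WRITE a 46 -> skip
Collected: [(7, 21)]

Answer: v7 21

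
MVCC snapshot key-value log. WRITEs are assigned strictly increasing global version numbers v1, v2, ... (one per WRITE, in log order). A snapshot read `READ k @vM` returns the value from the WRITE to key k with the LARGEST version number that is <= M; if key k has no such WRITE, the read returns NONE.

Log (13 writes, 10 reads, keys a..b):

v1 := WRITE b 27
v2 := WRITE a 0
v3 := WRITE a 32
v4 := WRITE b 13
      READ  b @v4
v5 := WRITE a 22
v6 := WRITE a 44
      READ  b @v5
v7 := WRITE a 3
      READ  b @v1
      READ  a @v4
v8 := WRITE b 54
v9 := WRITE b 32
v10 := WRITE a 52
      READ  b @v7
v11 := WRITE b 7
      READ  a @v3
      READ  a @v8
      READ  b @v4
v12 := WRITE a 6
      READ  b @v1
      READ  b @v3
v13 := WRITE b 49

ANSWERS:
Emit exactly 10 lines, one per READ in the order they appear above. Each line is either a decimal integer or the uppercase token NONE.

Answer: 13
13
27
32
13
32
3
13
27
27

Derivation:
v1: WRITE b=27  (b history now [(1, 27)])
v2: WRITE a=0  (a history now [(2, 0)])
v3: WRITE a=32  (a history now [(2, 0), (3, 32)])
v4: WRITE b=13  (b history now [(1, 27), (4, 13)])
READ b @v4: history=[(1, 27), (4, 13)] -> pick v4 -> 13
v5: WRITE a=22  (a history now [(2, 0), (3, 32), (5, 22)])
v6: WRITE a=44  (a history now [(2, 0), (3, 32), (5, 22), (6, 44)])
READ b @v5: history=[(1, 27), (4, 13)] -> pick v4 -> 13
v7: WRITE a=3  (a history now [(2, 0), (3, 32), (5, 22), (6, 44), (7, 3)])
READ b @v1: history=[(1, 27), (4, 13)] -> pick v1 -> 27
READ a @v4: history=[(2, 0), (3, 32), (5, 22), (6, 44), (7, 3)] -> pick v3 -> 32
v8: WRITE b=54  (b history now [(1, 27), (4, 13), (8, 54)])
v9: WRITE b=32  (b history now [(1, 27), (4, 13), (8, 54), (9, 32)])
v10: WRITE a=52  (a history now [(2, 0), (3, 32), (5, 22), (6, 44), (7, 3), (10, 52)])
READ b @v7: history=[(1, 27), (4, 13), (8, 54), (9, 32)] -> pick v4 -> 13
v11: WRITE b=7  (b history now [(1, 27), (4, 13), (8, 54), (9, 32), (11, 7)])
READ a @v3: history=[(2, 0), (3, 32), (5, 22), (6, 44), (7, 3), (10, 52)] -> pick v3 -> 32
READ a @v8: history=[(2, 0), (3, 32), (5, 22), (6, 44), (7, 3), (10, 52)] -> pick v7 -> 3
READ b @v4: history=[(1, 27), (4, 13), (8, 54), (9, 32), (11, 7)] -> pick v4 -> 13
v12: WRITE a=6  (a history now [(2, 0), (3, 32), (5, 22), (6, 44), (7, 3), (10, 52), (12, 6)])
READ b @v1: history=[(1, 27), (4, 13), (8, 54), (9, 32), (11, 7)] -> pick v1 -> 27
READ b @v3: history=[(1, 27), (4, 13), (8, 54), (9, 32), (11, 7)] -> pick v1 -> 27
v13: WRITE b=49  (b history now [(1, 27), (4, 13), (8, 54), (9, 32), (11, 7), (13, 49)])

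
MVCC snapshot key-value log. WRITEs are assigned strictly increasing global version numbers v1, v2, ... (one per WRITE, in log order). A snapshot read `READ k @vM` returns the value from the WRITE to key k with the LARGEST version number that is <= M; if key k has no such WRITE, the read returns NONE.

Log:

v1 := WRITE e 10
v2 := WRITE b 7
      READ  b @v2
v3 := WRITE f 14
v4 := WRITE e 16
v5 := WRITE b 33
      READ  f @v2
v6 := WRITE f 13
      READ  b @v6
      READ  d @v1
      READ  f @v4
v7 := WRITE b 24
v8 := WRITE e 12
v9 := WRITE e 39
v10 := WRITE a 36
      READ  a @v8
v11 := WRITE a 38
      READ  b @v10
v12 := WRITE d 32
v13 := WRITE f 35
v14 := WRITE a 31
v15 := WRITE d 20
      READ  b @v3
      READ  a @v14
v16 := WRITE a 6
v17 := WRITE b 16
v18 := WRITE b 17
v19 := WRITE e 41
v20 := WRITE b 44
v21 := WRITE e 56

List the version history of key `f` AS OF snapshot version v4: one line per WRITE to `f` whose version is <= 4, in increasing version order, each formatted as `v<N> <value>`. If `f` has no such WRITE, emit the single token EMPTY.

Answer: v3 14

Derivation:
Scan writes for key=f with version <= 4:
  v1 WRITE e 10 -> skip
  v2 WRITE b 7 -> skip
  v3 WRITE f 14 -> keep
  v4 WRITE e 16 -> skip
  v5 WRITE b 33 -> skip
  v6 WRITE f 13 -> drop (> snap)
  v7 WRITE b 24 -> skip
  v8 WRITE e 12 -> skip
  v9 WRITE e 39 -> skip
  v10 WRITE a 36 -> skip
  v11 WRITE a 38 -> skip
  v12 WRITE d 32 -> skip
  v13 WRITE f 35 -> drop (> snap)
  v14 WRITE a 31 -> skip
  v15 WRITE d 20 -> skip
  v16 WRITE a 6 -> skip
  v17 WRITE b 16 -> skip
  v18 WRITE b 17 -> skip
  v19 WRITE e 41 -> skip
  v20 WRITE b 44 -> skip
  v21 WRITE e 56 -> skip
Collected: [(3, 14)]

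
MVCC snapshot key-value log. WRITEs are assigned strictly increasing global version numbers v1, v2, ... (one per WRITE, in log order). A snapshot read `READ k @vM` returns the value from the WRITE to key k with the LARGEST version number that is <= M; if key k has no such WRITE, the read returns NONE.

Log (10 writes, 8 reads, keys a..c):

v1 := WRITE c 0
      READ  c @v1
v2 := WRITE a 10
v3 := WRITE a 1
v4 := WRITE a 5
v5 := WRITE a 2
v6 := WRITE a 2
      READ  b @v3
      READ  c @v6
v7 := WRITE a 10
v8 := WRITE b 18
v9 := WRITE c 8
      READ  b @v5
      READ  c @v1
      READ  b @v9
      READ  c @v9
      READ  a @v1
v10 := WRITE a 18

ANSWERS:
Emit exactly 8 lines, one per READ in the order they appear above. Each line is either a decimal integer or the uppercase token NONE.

Answer: 0
NONE
0
NONE
0
18
8
NONE

Derivation:
v1: WRITE c=0  (c history now [(1, 0)])
READ c @v1: history=[(1, 0)] -> pick v1 -> 0
v2: WRITE a=10  (a history now [(2, 10)])
v3: WRITE a=1  (a history now [(2, 10), (3, 1)])
v4: WRITE a=5  (a history now [(2, 10), (3, 1), (4, 5)])
v5: WRITE a=2  (a history now [(2, 10), (3, 1), (4, 5), (5, 2)])
v6: WRITE a=2  (a history now [(2, 10), (3, 1), (4, 5), (5, 2), (6, 2)])
READ b @v3: history=[] -> no version <= 3 -> NONE
READ c @v6: history=[(1, 0)] -> pick v1 -> 0
v7: WRITE a=10  (a history now [(2, 10), (3, 1), (4, 5), (5, 2), (6, 2), (7, 10)])
v8: WRITE b=18  (b history now [(8, 18)])
v9: WRITE c=8  (c history now [(1, 0), (9, 8)])
READ b @v5: history=[(8, 18)] -> no version <= 5 -> NONE
READ c @v1: history=[(1, 0), (9, 8)] -> pick v1 -> 0
READ b @v9: history=[(8, 18)] -> pick v8 -> 18
READ c @v9: history=[(1, 0), (9, 8)] -> pick v9 -> 8
READ a @v1: history=[(2, 10), (3, 1), (4, 5), (5, 2), (6, 2), (7, 10)] -> no version <= 1 -> NONE
v10: WRITE a=18  (a history now [(2, 10), (3, 1), (4, 5), (5, 2), (6, 2), (7, 10), (10, 18)])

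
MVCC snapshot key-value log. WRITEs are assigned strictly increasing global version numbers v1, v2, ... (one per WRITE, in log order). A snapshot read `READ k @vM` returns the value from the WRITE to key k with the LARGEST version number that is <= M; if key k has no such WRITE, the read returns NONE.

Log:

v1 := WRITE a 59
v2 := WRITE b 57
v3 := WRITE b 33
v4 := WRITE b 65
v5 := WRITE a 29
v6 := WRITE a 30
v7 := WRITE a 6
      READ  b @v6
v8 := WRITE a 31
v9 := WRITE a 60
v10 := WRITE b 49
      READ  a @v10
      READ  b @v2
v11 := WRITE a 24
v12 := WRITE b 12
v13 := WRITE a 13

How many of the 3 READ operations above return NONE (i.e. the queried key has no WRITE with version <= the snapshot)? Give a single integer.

v1: WRITE a=59  (a history now [(1, 59)])
v2: WRITE b=57  (b history now [(2, 57)])
v3: WRITE b=33  (b history now [(2, 57), (3, 33)])
v4: WRITE b=65  (b history now [(2, 57), (3, 33), (4, 65)])
v5: WRITE a=29  (a history now [(1, 59), (5, 29)])
v6: WRITE a=30  (a history now [(1, 59), (5, 29), (6, 30)])
v7: WRITE a=6  (a history now [(1, 59), (5, 29), (6, 30), (7, 6)])
READ b @v6: history=[(2, 57), (3, 33), (4, 65)] -> pick v4 -> 65
v8: WRITE a=31  (a history now [(1, 59), (5, 29), (6, 30), (7, 6), (8, 31)])
v9: WRITE a=60  (a history now [(1, 59), (5, 29), (6, 30), (7, 6), (8, 31), (9, 60)])
v10: WRITE b=49  (b history now [(2, 57), (3, 33), (4, 65), (10, 49)])
READ a @v10: history=[(1, 59), (5, 29), (6, 30), (7, 6), (8, 31), (9, 60)] -> pick v9 -> 60
READ b @v2: history=[(2, 57), (3, 33), (4, 65), (10, 49)] -> pick v2 -> 57
v11: WRITE a=24  (a history now [(1, 59), (5, 29), (6, 30), (7, 6), (8, 31), (9, 60), (11, 24)])
v12: WRITE b=12  (b history now [(2, 57), (3, 33), (4, 65), (10, 49), (12, 12)])
v13: WRITE a=13  (a history now [(1, 59), (5, 29), (6, 30), (7, 6), (8, 31), (9, 60), (11, 24), (13, 13)])
Read results in order: ['65', '60', '57']
NONE count = 0

Answer: 0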